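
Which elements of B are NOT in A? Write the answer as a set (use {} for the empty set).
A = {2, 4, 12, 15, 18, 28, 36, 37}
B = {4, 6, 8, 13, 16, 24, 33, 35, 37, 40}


Set A = {2, 4, 12, 15, 18, 28, 36, 37}
Set B = {4, 6, 8, 13, 16, 24, 33, 35, 37, 40}
Check each element of B against A:
4 ∈ A, 6 ∉ A (include), 8 ∉ A (include), 13 ∉ A (include), 16 ∉ A (include), 24 ∉ A (include), 33 ∉ A (include), 35 ∉ A (include), 37 ∈ A, 40 ∉ A (include)
Elements of B not in A: {6, 8, 13, 16, 24, 33, 35, 40}

{6, 8, 13, 16, 24, 33, 35, 40}


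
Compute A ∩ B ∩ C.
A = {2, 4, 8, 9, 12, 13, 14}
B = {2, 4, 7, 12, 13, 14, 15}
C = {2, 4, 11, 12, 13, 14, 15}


Set A = {2, 4, 8, 9, 12, 13, 14}
Set B = {2, 4, 7, 12, 13, 14, 15}
Set C = {2, 4, 11, 12, 13, 14, 15}
First, A ∩ B = {2, 4, 12, 13, 14}
Then, (A ∩ B) ∩ C = {2, 4, 12, 13, 14}

{2, 4, 12, 13, 14}


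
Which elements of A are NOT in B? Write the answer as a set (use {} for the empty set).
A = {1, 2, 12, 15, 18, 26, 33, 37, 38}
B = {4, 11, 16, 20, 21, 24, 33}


Set A = {1, 2, 12, 15, 18, 26, 33, 37, 38}
Set B = {4, 11, 16, 20, 21, 24, 33}
Check each element of A against B:
1 ∉ B (include), 2 ∉ B (include), 12 ∉ B (include), 15 ∉ B (include), 18 ∉ B (include), 26 ∉ B (include), 33 ∈ B, 37 ∉ B (include), 38 ∉ B (include)
Elements of A not in B: {1, 2, 12, 15, 18, 26, 37, 38}

{1, 2, 12, 15, 18, 26, 37, 38}


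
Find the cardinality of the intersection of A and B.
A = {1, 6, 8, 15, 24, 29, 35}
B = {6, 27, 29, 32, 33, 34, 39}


Set A = {1, 6, 8, 15, 24, 29, 35}
Set B = {6, 27, 29, 32, 33, 34, 39}
A ∩ B = {6, 29}
|A ∩ B| = 2

2


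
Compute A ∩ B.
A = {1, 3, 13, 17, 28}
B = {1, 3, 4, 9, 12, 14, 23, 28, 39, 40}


Set A = {1, 3, 13, 17, 28}
Set B = {1, 3, 4, 9, 12, 14, 23, 28, 39, 40}
A ∩ B includes only elements in both sets.
Check each element of A against B:
1 ✓, 3 ✓, 13 ✗, 17 ✗, 28 ✓
A ∩ B = {1, 3, 28}

{1, 3, 28}


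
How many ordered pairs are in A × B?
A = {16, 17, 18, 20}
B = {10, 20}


Set A = {16, 17, 18, 20} has 4 elements.
Set B = {10, 20} has 2 elements.
|A × B| = |A| × |B| = 4 × 2 = 8

8


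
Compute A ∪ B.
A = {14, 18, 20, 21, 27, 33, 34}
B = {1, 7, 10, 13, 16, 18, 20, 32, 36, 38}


Set A = {14, 18, 20, 21, 27, 33, 34}
Set B = {1, 7, 10, 13, 16, 18, 20, 32, 36, 38}
A ∪ B includes all elements in either set.
Elements from A: {14, 18, 20, 21, 27, 33, 34}
Elements from B not already included: {1, 7, 10, 13, 16, 32, 36, 38}
A ∪ B = {1, 7, 10, 13, 14, 16, 18, 20, 21, 27, 32, 33, 34, 36, 38}

{1, 7, 10, 13, 14, 16, 18, 20, 21, 27, 32, 33, 34, 36, 38}


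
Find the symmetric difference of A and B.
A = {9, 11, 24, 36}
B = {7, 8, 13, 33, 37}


Set A = {9, 11, 24, 36}
Set B = {7, 8, 13, 33, 37}
A △ B = (A \ B) ∪ (B \ A)
Elements in A but not B: {9, 11, 24, 36}
Elements in B but not A: {7, 8, 13, 33, 37}
A △ B = {7, 8, 9, 11, 13, 24, 33, 36, 37}

{7, 8, 9, 11, 13, 24, 33, 36, 37}


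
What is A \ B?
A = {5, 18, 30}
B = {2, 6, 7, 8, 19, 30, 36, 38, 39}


Set A = {5, 18, 30}
Set B = {2, 6, 7, 8, 19, 30, 36, 38, 39}
A \ B includes elements in A that are not in B.
Check each element of A:
5 (not in B, keep), 18 (not in B, keep), 30 (in B, remove)
A \ B = {5, 18}

{5, 18}


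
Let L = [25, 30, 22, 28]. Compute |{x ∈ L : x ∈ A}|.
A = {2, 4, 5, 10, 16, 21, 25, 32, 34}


Set A = {2, 4, 5, 10, 16, 21, 25, 32, 34}
Candidates: [25, 30, 22, 28]
Check each candidate:
25 ∈ A, 30 ∉ A, 22 ∉ A, 28 ∉ A
Count of candidates in A: 1

1


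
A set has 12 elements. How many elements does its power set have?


The set has 12 elements.
The power set contains all possible subsets.
|P(A)| = 2^|A| = 2^12 = 4096

4096


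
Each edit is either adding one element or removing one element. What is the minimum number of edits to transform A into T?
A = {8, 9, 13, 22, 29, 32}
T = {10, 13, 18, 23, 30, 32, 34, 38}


Set A = {8, 9, 13, 22, 29, 32}
Set T = {10, 13, 18, 23, 30, 32, 34, 38}
Elements to remove from A (in A, not in T): {8, 9, 22, 29} → 4 removals
Elements to add to A (in T, not in A): {10, 18, 23, 30, 34, 38} → 6 additions
Total edits = 4 + 6 = 10

10


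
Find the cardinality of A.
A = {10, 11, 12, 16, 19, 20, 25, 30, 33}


Set A = {10, 11, 12, 16, 19, 20, 25, 30, 33}
Listing elements: 10, 11, 12, 16, 19, 20, 25, 30, 33
Counting: 9 elements
|A| = 9

9


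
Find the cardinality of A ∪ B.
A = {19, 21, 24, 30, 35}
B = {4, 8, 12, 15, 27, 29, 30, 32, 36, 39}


Set A = {19, 21, 24, 30, 35}, |A| = 5
Set B = {4, 8, 12, 15, 27, 29, 30, 32, 36, 39}, |B| = 10
A ∩ B = {30}, |A ∩ B| = 1
|A ∪ B| = |A| + |B| - |A ∩ B| = 5 + 10 - 1 = 14

14


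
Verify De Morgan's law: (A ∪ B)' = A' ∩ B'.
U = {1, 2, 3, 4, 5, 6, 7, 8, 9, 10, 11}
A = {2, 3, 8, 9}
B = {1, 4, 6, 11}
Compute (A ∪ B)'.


U = {1, 2, 3, 4, 5, 6, 7, 8, 9, 10, 11}
A = {2, 3, 8, 9}, B = {1, 4, 6, 11}
A ∪ B = {1, 2, 3, 4, 6, 8, 9, 11}
(A ∪ B)' = U \ (A ∪ B) = {5, 7, 10}
Verification via A' ∩ B': A' = {1, 4, 5, 6, 7, 10, 11}, B' = {2, 3, 5, 7, 8, 9, 10}
A' ∩ B' = {5, 7, 10} ✓

{5, 7, 10}


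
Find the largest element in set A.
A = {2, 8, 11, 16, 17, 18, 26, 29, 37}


Set A = {2, 8, 11, 16, 17, 18, 26, 29, 37}
Elements in ascending order: 2, 8, 11, 16, 17, 18, 26, 29, 37
The largest element is 37.

37


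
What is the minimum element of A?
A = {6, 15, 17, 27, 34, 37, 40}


Set A = {6, 15, 17, 27, 34, 37, 40}
Elements in ascending order: 6, 15, 17, 27, 34, 37, 40
The smallest element is 6.

6


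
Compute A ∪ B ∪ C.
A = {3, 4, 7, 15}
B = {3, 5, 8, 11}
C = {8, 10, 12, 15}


Set A = {3, 4, 7, 15}
Set B = {3, 5, 8, 11}
Set C = {8, 10, 12, 15}
First, A ∪ B = {3, 4, 5, 7, 8, 11, 15}
Then, (A ∪ B) ∪ C = {3, 4, 5, 7, 8, 10, 11, 12, 15}

{3, 4, 5, 7, 8, 10, 11, 12, 15}


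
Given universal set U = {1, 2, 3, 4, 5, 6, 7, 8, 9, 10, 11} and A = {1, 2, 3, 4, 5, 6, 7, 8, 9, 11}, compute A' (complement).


Universal set U = {1, 2, 3, 4, 5, 6, 7, 8, 9, 10, 11}
Set A = {1, 2, 3, 4, 5, 6, 7, 8, 9, 11}
A' = U \ A = elements in U but not in A
Checking each element of U:
1 (in A, exclude), 2 (in A, exclude), 3 (in A, exclude), 4 (in A, exclude), 5 (in A, exclude), 6 (in A, exclude), 7 (in A, exclude), 8 (in A, exclude), 9 (in A, exclude), 10 (not in A, include), 11 (in A, exclude)
A' = {10}

{10}


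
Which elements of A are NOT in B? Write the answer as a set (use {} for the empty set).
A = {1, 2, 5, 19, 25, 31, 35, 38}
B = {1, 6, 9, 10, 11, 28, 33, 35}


Set A = {1, 2, 5, 19, 25, 31, 35, 38}
Set B = {1, 6, 9, 10, 11, 28, 33, 35}
Check each element of A against B:
1 ∈ B, 2 ∉ B (include), 5 ∉ B (include), 19 ∉ B (include), 25 ∉ B (include), 31 ∉ B (include), 35 ∈ B, 38 ∉ B (include)
Elements of A not in B: {2, 5, 19, 25, 31, 38}

{2, 5, 19, 25, 31, 38}


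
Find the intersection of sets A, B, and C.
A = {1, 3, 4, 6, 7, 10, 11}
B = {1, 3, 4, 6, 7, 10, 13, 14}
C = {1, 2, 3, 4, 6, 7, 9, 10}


Set A = {1, 3, 4, 6, 7, 10, 11}
Set B = {1, 3, 4, 6, 7, 10, 13, 14}
Set C = {1, 2, 3, 4, 6, 7, 9, 10}
First, A ∩ B = {1, 3, 4, 6, 7, 10}
Then, (A ∩ B) ∩ C = {1, 3, 4, 6, 7, 10}

{1, 3, 4, 6, 7, 10}


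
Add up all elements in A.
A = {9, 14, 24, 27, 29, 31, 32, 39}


Set A = {9, 14, 24, 27, 29, 31, 32, 39}
Sum = 9 + 14 + 24 + 27 + 29 + 31 + 32 + 39 = 205

205


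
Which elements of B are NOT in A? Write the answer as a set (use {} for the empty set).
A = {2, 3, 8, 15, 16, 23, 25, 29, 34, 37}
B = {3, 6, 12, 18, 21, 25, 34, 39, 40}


Set A = {2, 3, 8, 15, 16, 23, 25, 29, 34, 37}
Set B = {3, 6, 12, 18, 21, 25, 34, 39, 40}
Check each element of B against A:
3 ∈ A, 6 ∉ A (include), 12 ∉ A (include), 18 ∉ A (include), 21 ∉ A (include), 25 ∈ A, 34 ∈ A, 39 ∉ A (include), 40 ∉ A (include)
Elements of B not in A: {6, 12, 18, 21, 39, 40}

{6, 12, 18, 21, 39, 40}


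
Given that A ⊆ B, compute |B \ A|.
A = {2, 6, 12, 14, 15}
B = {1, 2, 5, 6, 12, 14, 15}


Set A = {2, 6, 12, 14, 15}, |A| = 5
Set B = {1, 2, 5, 6, 12, 14, 15}, |B| = 7
Since A ⊆ B: B \ A = {1, 5}
|B| - |A| = 7 - 5 = 2

2


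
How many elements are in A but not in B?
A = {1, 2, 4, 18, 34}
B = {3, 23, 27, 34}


Set A = {1, 2, 4, 18, 34}
Set B = {3, 23, 27, 34}
A \ B = {1, 2, 4, 18}
|A \ B| = 4

4


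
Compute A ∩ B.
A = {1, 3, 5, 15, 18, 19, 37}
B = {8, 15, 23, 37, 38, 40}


Set A = {1, 3, 5, 15, 18, 19, 37}
Set B = {8, 15, 23, 37, 38, 40}
A ∩ B includes only elements in both sets.
Check each element of A against B:
1 ✗, 3 ✗, 5 ✗, 15 ✓, 18 ✗, 19 ✗, 37 ✓
A ∩ B = {15, 37}

{15, 37}


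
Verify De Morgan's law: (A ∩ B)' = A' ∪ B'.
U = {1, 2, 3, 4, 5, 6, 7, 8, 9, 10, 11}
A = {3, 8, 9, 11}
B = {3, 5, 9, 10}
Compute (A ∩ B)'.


U = {1, 2, 3, 4, 5, 6, 7, 8, 9, 10, 11}
A = {3, 8, 9, 11}, B = {3, 5, 9, 10}
A ∩ B = {3, 9}
(A ∩ B)' = U \ (A ∩ B) = {1, 2, 4, 5, 6, 7, 8, 10, 11}
Verification via A' ∪ B': A' = {1, 2, 4, 5, 6, 7, 10}, B' = {1, 2, 4, 6, 7, 8, 11}
A' ∪ B' = {1, 2, 4, 5, 6, 7, 8, 10, 11} ✓

{1, 2, 4, 5, 6, 7, 8, 10, 11}


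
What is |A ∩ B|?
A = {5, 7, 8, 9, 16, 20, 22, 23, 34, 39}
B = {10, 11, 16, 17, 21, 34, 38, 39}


Set A = {5, 7, 8, 9, 16, 20, 22, 23, 34, 39}
Set B = {10, 11, 16, 17, 21, 34, 38, 39}
A ∩ B = {16, 34, 39}
|A ∩ B| = 3

3


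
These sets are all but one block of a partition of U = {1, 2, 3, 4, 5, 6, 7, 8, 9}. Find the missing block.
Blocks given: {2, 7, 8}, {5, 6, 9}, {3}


U = {1, 2, 3, 4, 5, 6, 7, 8, 9}
Shown blocks: {2, 7, 8}, {5, 6, 9}, {3}
A partition's blocks are pairwise disjoint and cover U, so the missing block = U \ (union of shown blocks).
Union of shown blocks: {2, 3, 5, 6, 7, 8, 9}
Missing block = U \ (union) = {1, 4}

{1, 4}


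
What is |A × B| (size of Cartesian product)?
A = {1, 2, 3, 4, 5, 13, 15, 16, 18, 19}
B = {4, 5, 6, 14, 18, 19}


Set A = {1, 2, 3, 4, 5, 13, 15, 16, 18, 19} has 10 elements.
Set B = {4, 5, 6, 14, 18, 19} has 6 elements.
|A × B| = |A| × |B| = 10 × 6 = 60

60


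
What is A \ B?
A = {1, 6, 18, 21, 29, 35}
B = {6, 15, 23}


Set A = {1, 6, 18, 21, 29, 35}
Set B = {6, 15, 23}
A \ B includes elements in A that are not in B.
Check each element of A:
1 (not in B, keep), 6 (in B, remove), 18 (not in B, keep), 21 (not in B, keep), 29 (not in B, keep), 35 (not in B, keep)
A \ B = {1, 18, 21, 29, 35}

{1, 18, 21, 29, 35}


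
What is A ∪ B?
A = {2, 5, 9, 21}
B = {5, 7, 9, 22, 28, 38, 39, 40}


Set A = {2, 5, 9, 21}
Set B = {5, 7, 9, 22, 28, 38, 39, 40}
A ∪ B includes all elements in either set.
Elements from A: {2, 5, 9, 21}
Elements from B not already included: {7, 22, 28, 38, 39, 40}
A ∪ B = {2, 5, 7, 9, 21, 22, 28, 38, 39, 40}

{2, 5, 7, 9, 21, 22, 28, 38, 39, 40}


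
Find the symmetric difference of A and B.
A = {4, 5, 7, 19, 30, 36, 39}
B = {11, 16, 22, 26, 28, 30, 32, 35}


Set A = {4, 5, 7, 19, 30, 36, 39}
Set B = {11, 16, 22, 26, 28, 30, 32, 35}
A △ B = (A \ B) ∪ (B \ A)
Elements in A but not B: {4, 5, 7, 19, 36, 39}
Elements in B but not A: {11, 16, 22, 26, 28, 32, 35}
A △ B = {4, 5, 7, 11, 16, 19, 22, 26, 28, 32, 35, 36, 39}

{4, 5, 7, 11, 16, 19, 22, 26, 28, 32, 35, 36, 39}


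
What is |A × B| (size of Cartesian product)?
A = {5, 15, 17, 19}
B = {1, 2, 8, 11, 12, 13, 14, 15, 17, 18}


Set A = {5, 15, 17, 19} has 4 elements.
Set B = {1, 2, 8, 11, 12, 13, 14, 15, 17, 18} has 10 elements.
|A × B| = |A| × |B| = 4 × 10 = 40

40


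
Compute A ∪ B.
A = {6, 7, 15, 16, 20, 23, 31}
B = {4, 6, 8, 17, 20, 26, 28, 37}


Set A = {6, 7, 15, 16, 20, 23, 31}
Set B = {4, 6, 8, 17, 20, 26, 28, 37}
A ∪ B includes all elements in either set.
Elements from A: {6, 7, 15, 16, 20, 23, 31}
Elements from B not already included: {4, 8, 17, 26, 28, 37}
A ∪ B = {4, 6, 7, 8, 15, 16, 17, 20, 23, 26, 28, 31, 37}

{4, 6, 7, 8, 15, 16, 17, 20, 23, 26, 28, 31, 37}


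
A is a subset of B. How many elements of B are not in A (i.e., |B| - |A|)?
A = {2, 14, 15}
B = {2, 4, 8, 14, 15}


Set A = {2, 14, 15}, |A| = 3
Set B = {2, 4, 8, 14, 15}, |B| = 5
Since A ⊆ B: B \ A = {4, 8}
|B| - |A| = 5 - 3 = 2

2


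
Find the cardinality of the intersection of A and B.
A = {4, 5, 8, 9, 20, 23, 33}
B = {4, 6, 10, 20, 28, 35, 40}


Set A = {4, 5, 8, 9, 20, 23, 33}
Set B = {4, 6, 10, 20, 28, 35, 40}
A ∩ B = {4, 20}
|A ∩ B| = 2

2


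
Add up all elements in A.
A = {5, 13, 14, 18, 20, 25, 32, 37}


Set A = {5, 13, 14, 18, 20, 25, 32, 37}
Sum = 5 + 13 + 14 + 18 + 20 + 25 + 32 + 37 = 164

164


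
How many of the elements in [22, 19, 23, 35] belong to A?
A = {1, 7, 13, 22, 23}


Set A = {1, 7, 13, 22, 23}
Candidates: [22, 19, 23, 35]
Check each candidate:
22 ∈ A, 19 ∉ A, 23 ∈ A, 35 ∉ A
Count of candidates in A: 2

2


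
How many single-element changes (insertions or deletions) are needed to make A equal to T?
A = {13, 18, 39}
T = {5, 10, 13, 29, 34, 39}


Set A = {13, 18, 39}
Set T = {5, 10, 13, 29, 34, 39}
Elements to remove from A (in A, not in T): {18} → 1 removals
Elements to add to A (in T, not in A): {5, 10, 29, 34} → 4 additions
Total edits = 1 + 4 = 5

5


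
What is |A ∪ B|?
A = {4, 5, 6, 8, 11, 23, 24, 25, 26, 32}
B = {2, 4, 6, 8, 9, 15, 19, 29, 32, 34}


Set A = {4, 5, 6, 8, 11, 23, 24, 25, 26, 32}, |A| = 10
Set B = {2, 4, 6, 8, 9, 15, 19, 29, 32, 34}, |B| = 10
A ∩ B = {4, 6, 8, 32}, |A ∩ B| = 4
|A ∪ B| = |A| + |B| - |A ∩ B| = 10 + 10 - 4 = 16

16


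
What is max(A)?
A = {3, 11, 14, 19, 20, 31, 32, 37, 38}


Set A = {3, 11, 14, 19, 20, 31, 32, 37, 38}
Elements in ascending order: 3, 11, 14, 19, 20, 31, 32, 37, 38
The largest element is 38.

38


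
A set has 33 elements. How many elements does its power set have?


The set has 33 elements.
The power set contains all possible subsets.
|P(A)| = 2^|A| = 2^33 = 8589934592

8589934592


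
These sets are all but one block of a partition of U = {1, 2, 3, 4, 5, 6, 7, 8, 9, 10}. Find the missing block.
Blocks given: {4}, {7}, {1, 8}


U = {1, 2, 3, 4, 5, 6, 7, 8, 9, 10}
Shown blocks: {4}, {7}, {1, 8}
A partition's blocks are pairwise disjoint and cover U, so the missing block = U \ (union of shown blocks).
Union of shown blocks: {1, 4, 7, 8}
Missing block = U \ (union) = {2, 3, 5, 6, 9, 10}

{2, 3, 5, 6, 9, 10}


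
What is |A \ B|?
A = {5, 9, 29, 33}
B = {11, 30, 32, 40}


Set A = {5, 9, 29, 33}
Set B = {11, 30, 32, 40}
A \ B = {5, 9, 29, 33}
|A \ B| = 4

4


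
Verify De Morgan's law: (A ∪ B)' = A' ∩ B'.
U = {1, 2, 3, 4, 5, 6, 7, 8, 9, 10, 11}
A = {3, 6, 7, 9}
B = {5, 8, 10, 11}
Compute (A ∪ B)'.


U = {1, 2, 3, 4, 5, 6, 7, 8, 9, 10, 11}
A = {3, 6, 7, 9}, B = {5, 8, 10, 11}
A ∪ B = {3, 5, 6, 7, 8, 9, 10, 11}
(A ∪ B)' = U \ (A ∪ B) = {1, 2, 4}
Verification via A' ∩ B': A' = {1, 2, 4, 5, 8, 10, 11}, B' = {1, 2, 3, 4, 6, 7, 9}
A' ∩ B' = {1, 2, 4} ✓

{1, 2, 4}


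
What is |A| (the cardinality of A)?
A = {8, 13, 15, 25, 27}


Set A = {8, 13, 15, 25, 27}
Listing elements: 8, 13, 15, 25, 27
Counting: 5 elements
|A| = 5

5


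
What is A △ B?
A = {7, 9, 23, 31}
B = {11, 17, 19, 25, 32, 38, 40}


Set A = {7, 9, 23, 31}
Set B = {11, 17, 19, 25, 32, 38, 40}
A △ B = (A \ B) ∪ (B \ A)
Elements in A but not B: {7, 9, 23, 31}
Elements in B but not A: {11, 17, 19, 25, 32, 38, 40}
A △ B = {7, 9, 11, 17, 19, 23, 25, 31, 32, 38, 40}

{7, 9, 11, 17, 19, 23, 25, 31, 32, 38, 40}


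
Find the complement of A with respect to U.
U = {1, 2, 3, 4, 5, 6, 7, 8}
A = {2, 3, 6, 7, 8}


Universal set U = {1, 2, 3, 4, 5, 6, 7, 8}
Set A = {2, 3, 6, 7, 8}
A' = U \ A = elements in U but not in A
Checking each element of U:
1 (not in A, include), 2 (in A, exclude), 3 (in A, exclude), 4 (not in A, include), 5 (not in A, include), 6 (in A, exclude), 7 (in A, exclude), 8 (in A, exclude)
A' = {1, 4, 5}

{1, 4, 5}


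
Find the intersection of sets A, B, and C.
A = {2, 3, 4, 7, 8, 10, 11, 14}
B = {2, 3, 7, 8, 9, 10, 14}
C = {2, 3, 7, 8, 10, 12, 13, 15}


Set A = {2, 3, 4, 7, 8, 10, 11, 14}
Set B = {2, 3, 7, 8, 9, 10, 14}
Set C = {2, 3, 7, 8, 10, 12, 13, 15}
First, A ∩ B = {2, 3, 7, 8, 10, 14}
Then, (A ∩ B) ∩ C = {2, 3, 7, 8, 10}

{2, 3, 7, 8, 10}


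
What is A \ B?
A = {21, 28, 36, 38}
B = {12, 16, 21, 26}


Set A = {21, 28, 36, 38}
Set B = {12, 16, 21, 26}
A \ B includes elements in A that are not in B.
Check each element of A:
21 (in B, remove), 28 (not in B, keep), 36 (not in B, keep), 38 (not in B, keep)
A \ B = {28, 36, 38}

{28, 36, 38}


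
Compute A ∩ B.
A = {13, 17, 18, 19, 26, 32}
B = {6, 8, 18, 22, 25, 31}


Set A = {13, 17, 18, 19, 26, 32}
Set B = {6, 8, 18, 22, 25, 31}
A ∩ B includes only elements in both sets.
Check each element of A against B:
13 ✗, 17 ✗, 18 ✓, 19 ✗, 26 ✗, 32 ✗
A ∩ B = {18}

{18}


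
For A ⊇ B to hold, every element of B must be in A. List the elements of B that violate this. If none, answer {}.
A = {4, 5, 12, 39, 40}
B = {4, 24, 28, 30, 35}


Set A = {4, 5, 12, 39, 40}
Set B = {4, 24, 28, 30, 35}
Check each element of B against A:
4 ∈ A, 24 ∉ A (include), 28 ∉ A (include), 30 ∉ A (include), 35 ∉ A (include)
Elements of B not in A: {24, 28, 30, 35}

{24, 28, 30, 35}


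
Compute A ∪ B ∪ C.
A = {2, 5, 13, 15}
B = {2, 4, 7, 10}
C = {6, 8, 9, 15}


Set A = {2, 5, 13, 15}
Set B = {2, 4, 7, 10}
Set C = {6, 8, 9, 15}
First, A ∪ B = {2, 4, 5, 7, 10, 13, 15}
Then, (A ∪ B) ∪ C = {2, 4, 5, 6, 7, 8, 9, 10, 13, 15}

{2, 4, 5, 6, 7, 8, 9, 10, 13, 15}


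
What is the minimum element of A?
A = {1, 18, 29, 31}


Set A = {1, 18, 29, 31}
Elements in ascending order: 1, 18, 29, 31
The smallest element is 1.

1


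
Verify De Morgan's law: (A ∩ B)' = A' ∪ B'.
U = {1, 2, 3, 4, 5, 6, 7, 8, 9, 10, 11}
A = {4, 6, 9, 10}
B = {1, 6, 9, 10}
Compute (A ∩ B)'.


U = {1, 2, 3, 4, 5, 6, 7, 8, 9, 10, 11}
A = {4, 6, 9, 10}, B = {1, 6, 9, 10}
A ∩ B = {6, 9, 10}
(A ∩ B)' = U \ (A ∩ B) = {1, 2, 3, 4, 5, 7, 8, 11}
Verification via A' ∪ B': A' = {1, 2, 3, 5, 7, 8, 11}, B' = {2, 3, 4, 5, 7, 8, 11}
A' ∪ B' = {1, 2, 3, 4, 5, 7, 8, 11} ✓

{1, 2, 3, 4, 5, 7, 8, 11}


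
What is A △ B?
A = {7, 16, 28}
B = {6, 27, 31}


Set A = {7, 16, 28}
Set B = {6, 27, 31}
A △ B = (A \ B) ∪ (B \ A)
Elements in A but not B: {7, 16, 28}
Elements in B but not A: {6, 27, 31}
A △ B = {6, 7, 16, 27, 28, 31}

{6, 7, 16, 27, 28, 31}


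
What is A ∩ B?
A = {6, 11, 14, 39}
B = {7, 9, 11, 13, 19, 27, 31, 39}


Set A = {6, 11, 14, 39}
Set B = {7, 9, 11, 13, 19, 27, 31, 39}
A ∩ B includes only elements in both sets.
Check each element of A against B:
6 ✗, 11 ✓, 14 ✗, 39 ✓
A ∩ B = {11, 39}

{11, 39}


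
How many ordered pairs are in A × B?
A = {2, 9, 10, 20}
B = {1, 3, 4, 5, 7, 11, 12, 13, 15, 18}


Set A = {2, 9, 10, 20} has 4 elements.
Set B = {1, 3, 4, 5, 7, 11, 12, 13, 15, 18} has 10 elements.
|A × B| = |A| × |B| = 4 × 10 = 40

40


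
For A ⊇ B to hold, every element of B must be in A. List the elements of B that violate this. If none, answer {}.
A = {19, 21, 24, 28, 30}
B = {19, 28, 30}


Set A = {19, 21, 24, 28, 30}
Set B = {19, 28, 30}
Check each element of B against A:
19 ∈ A, 28 ∈ A, 30 ∈ A
Elements of B not in A: {}

{}


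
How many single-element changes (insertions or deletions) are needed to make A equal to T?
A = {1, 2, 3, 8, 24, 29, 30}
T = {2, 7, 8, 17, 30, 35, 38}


Set A = {1, 2, 3, 8, 24, 29, 30}
Set T = {2, 7, 8, 17, 30, 35, 38}
Elements to remove from A (in A, not in T): {1, 3, 24, 29} → 4 removals
Elements to add to A (in T, not in A): {7, 17, 35, 38} → 4 additions
Total edits = 4 + 4 = 8

8


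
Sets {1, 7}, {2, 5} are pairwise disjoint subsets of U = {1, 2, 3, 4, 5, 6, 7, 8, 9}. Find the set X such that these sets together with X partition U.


U = {1, 2, 3, 4, 5, 6, 7, 8, 9}
Shown blocks: {1, 7}, {2, 5}
A partition's blocks are pairwise disjoint and cover U, so the missing block = U \ (union of shown blocks).
Union of shown blocks: {1, 2, 5, 7}
Missing block = U \ (union) = {3, 4, 6, 8, 9}

{3, 4, 6, 8, 9}


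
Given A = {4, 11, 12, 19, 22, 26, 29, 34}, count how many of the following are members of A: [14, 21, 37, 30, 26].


Set A = {4, 11, 12, 19, 22, 26, 29, 34}
Candidates: [14, 21, 37, 30, 26]
Check each candidate:
14 ∉ A, 21 ∉ A, 37 ∉ A, 30 ∉ A, 26 ∈ A
Count of candidates in A: 1

1


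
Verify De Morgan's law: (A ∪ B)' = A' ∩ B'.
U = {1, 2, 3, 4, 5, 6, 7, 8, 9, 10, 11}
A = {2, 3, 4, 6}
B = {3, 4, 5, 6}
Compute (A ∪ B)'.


U = {1, 2, 3, 4, 5, 6, 7, 8, 9, 10, 11}
A = {2, 3, 4, 6}, B = {3, 4, 5, 6}
A ∪ B = {2, 3, 4, 5, 6}
(A ∪ B)' = U \ (A ∪ B) = {1, 7, 8, 9, 10, 11}
Verification via A' ∩ B': A' = {1, 5, 7, 8, 9, 10, 11}, B' = {1, 2, 7, 8, 9, 10, 11}
A' ∩ B' = {1, 7, 8, 9, 10, 11} ✓

{1, 7, 8, 9, 10, 11}


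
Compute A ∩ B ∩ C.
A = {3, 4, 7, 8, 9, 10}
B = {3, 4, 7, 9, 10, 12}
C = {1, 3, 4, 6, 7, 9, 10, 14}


Set A = {3, 4, 7, 8, 9, 10}
Set B = {3, 4, 7, 9, 10, 12}
Set C = {1, 3, 4, 6, 7, 9, 10, 14}
First, A ∩ B = {3, 4, 7, 9, 10}
Then, (A ∩ B) ∩ C = {3, 4, 7, 9, 10}

{3, 4, 7, 9, 10}


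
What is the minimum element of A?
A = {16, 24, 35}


Set A = {16, 24, 35}
Elements in ascending order: 16, 24, 35
The smallest element is 16.

16


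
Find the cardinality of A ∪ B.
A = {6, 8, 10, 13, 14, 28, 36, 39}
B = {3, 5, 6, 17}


Set A = {6, 8, 10, 13, 14, 28, 36, 39}, |A| = 8
Set B = {3, 5, 6, 17}, |B| = 4
A ∩ B = {6}, |A ∩ B| = 1
|A ∪ B| = |A| + |B| - |A ∩ B| = 8 + 4 - 1 = 11

11


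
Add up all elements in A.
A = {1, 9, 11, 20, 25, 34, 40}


Set A = {1, 9, 11, 20, 25, 34, 40}
Sum = 1 + 9 + 11 + 20 + 25 + 34 + 40 = 140

140


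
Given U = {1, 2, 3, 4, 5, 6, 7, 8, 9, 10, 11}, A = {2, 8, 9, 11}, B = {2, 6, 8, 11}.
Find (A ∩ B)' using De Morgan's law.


U = {1, 2, 3, 4, 5, 6, 7, 8, 9, 10, 11}
A = {2, 8, 9, 11}, B = {2, 6, 8, 11}
A ∩ B = {2, 8, 11}
(A ∩ B)' = U \ (A ∩ B) = {1, 3, 4, 5, 6, 7, 9, 10}
Verification via A' ∪ B': A' = {1, 3, 4, 5, 6, 7, 10}, B' = {1, 3, 4, 5, 7, 9, 10}
A' ∪ B' = {1, 3, 4, 5, 6, 7, 9, 10} ✓

{1, 3, 4, 5, 6, 7, 9, 10}


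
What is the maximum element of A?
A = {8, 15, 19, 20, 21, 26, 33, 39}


Set A = {8, 15, 19, 20, 21, 26, 33, 39}
Elements in ascending order: 8, 15, 19, 20, 21, 26, 33, 39
The largest element is 39.

39


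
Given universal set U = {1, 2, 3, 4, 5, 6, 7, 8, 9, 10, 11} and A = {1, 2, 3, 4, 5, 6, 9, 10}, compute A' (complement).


Universal set U = {1, 2, 3, 4, 5, 6, 7, 8, 9, 10, 11}
Set A = {1, 2, 3, 4, 5, 6, 9, 10}
A' = U \ A = elements in U but not in A
Checking each element of U:
1 (in A, exclude), 2 (in A, exclude), 3 (in A, exclude), 4 (in A, exclude), 5 (in A, exclude), 6 (in A, exclude), 7 (not in A, include), 8 (not in A, include), 9 (in A, exclude), 10 (in A, exclude), 11 (not in A, include)
A' = {7, 8, 11}

{7, 8, 11}


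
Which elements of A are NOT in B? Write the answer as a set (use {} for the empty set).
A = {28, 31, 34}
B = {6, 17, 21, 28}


Set A = {28, 31, 34}
Set B = {6, 17, 21, 28}
Check each element of A against B:
28 ∈ B, 31 ∉ B (include), 34 ∉ B (include)
Elements of A not in B: {31, 34}

{31, 34}


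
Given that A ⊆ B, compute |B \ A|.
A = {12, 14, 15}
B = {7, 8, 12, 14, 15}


Set A = {12, 14, 15}, |A| = 3
Set B = {7, 8, 12, 14, 15}, |B| = 5
Since A ⊆ B: B \ A = {7, 8}
|B| - |A| = 5 - 3 = 2

2


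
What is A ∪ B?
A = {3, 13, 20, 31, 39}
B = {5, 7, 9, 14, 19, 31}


Set A = {3, 13, 20, 31, 39}
Set B = {5, 7, 9, 14, 19, 31}
A ∪ B includes all elements in either set.
Elements from A: {3, 13, 20, 31, 39}
Elements from B not already included: {5, 7, 9, 14, 19}
A ∪ B = {3, 5, 7, 9, 13, 14, 19, 20, 31, 39}

{3, 5, 7, 9, 13, 14, 19, 20, 31, 39}


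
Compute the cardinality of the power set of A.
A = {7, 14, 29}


Set A = {7, 14, 29}
|A| = 3
The power set P(A) contains all subsets of A.
|P(A)| = 2^|A| = 2^3 = 8

8


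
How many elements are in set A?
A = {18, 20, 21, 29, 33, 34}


Set A = {18, 20, 21, 29, 33, 34}
Listing elements: 18, 20, 21, 29, 33, 34
Counting: 6 elements
|A| = 6

6


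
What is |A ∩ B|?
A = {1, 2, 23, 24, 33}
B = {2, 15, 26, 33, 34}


Set A = {1, 2, 23, 24, 33}
Set B = {2, 15, 26, 33, 34}
A ∩ B = {2, 33}
|A ∩ B| = 2

2


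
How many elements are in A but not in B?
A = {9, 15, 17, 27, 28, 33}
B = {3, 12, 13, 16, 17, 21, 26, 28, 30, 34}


Set A = {9, 15, 17, 27, 28, 33}
Set B = {3, 12, 13, 16, 17, 21, 26, 28, 30, 34}
A \ B = {9, 15, 27, 33}
|A \ B| = 4

4


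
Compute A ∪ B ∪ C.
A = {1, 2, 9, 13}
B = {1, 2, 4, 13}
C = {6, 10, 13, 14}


Set A = {1, 2, 9, 13}
Set B = {1, 2, 4, 13}
Set C = {6, 10, 13, 14}
First, A ∪ B = {1, 2, 4, 9, 13}
Then, (A ∪ B) ∪ C = {1, 2, 4, 6, 9, 10, 13, 14}

{1, 2, 4, 6, 9, 10, 13, 14}


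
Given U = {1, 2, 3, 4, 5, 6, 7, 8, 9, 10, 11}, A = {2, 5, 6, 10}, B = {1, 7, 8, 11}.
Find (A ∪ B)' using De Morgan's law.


U = {1, 2, 3, 4, 5, 6, 7, 8, 9, 10, 11}
A = {2, 5, 6, 10}, B = {1, 7, 8, 11}
A ∪ B = {1, 2, 5, 6, 7, 8, 10, 11}
(A ∪ B)' = U \ (A ∪ B) = {3, 4, 9}
Verification via A' ∩ B': A' = {1, 3, 4, 7, 8, 9, 11}, B' = {2, 3, 4, 5, 6, 9, 10}
A' ∩ B' = {3, 4, 9} ✓

{3, 4, 9}


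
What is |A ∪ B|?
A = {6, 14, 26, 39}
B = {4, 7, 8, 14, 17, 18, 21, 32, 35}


Set A = {6, 14, 26, 39}, |A| = 4
Set B = {4, 7, 8, 14, 17, 18, 21, 32, 35}, |B| = 9
A ∩ B = {14}, |A ∩ B| = 1
|A ∪ B| = |A| + |B| - |A ∩ B| = 4 + 9 - 1 = 12

12


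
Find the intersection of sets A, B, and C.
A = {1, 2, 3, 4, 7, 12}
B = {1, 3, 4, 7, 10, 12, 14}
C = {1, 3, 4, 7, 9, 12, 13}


Set A = {1, 2, 3, 4, 7, 12}
Set B = {1, 3, 4, 7, 10, 12, 14}
Set C = {1, 3, 4, 7, 9, 12, 13}
First, A ∩ B = {1, 3, 4, 7, 12}
Then, (A ∩ B) ∩ C = {1, 3, 4, 7, 12}

{1, 3, 4, 7, 12}


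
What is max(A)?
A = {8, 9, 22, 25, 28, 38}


Set A = {8, 9, 22, 25, 28, 38}
Elements in ascending order: 8, 9, 22, 25, 28, 38
The largest element is 38.

38


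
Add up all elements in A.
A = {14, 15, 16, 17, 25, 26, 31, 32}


Set A = {14, 15, 16, 17, 25, 26, 31, 32}
Sum = 14 + 15 + 16 + 17 + 25 + 26 + 31 + 32 = 176

176


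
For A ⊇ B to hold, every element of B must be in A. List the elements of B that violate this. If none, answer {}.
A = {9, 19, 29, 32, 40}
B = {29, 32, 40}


Set A = {9, 19, 29, 32, 40}
Set B = {29, 32, 40}
Check each element of B against A:
29 ∈ A, 32 ∈ A, 40 ∈ A
Elements of B not in A: {}

{}


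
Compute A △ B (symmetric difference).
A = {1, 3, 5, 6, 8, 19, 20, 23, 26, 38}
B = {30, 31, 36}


Set A = {1, 3, 5, 6, 8, 19, 20, 23, 26, 38}
Set B = {30, 31, 36}
A △ B = (A \ B) ∪ (B \ A)
Elements in A but not B: {1, 3, 5, 6, 8, 19, 20, 23, 26, 38}
Elements in B but not A: {30, 31, 36}
A △ B = {1, 3, 5, 6, 8, 19, 20, 23, 26, 30, 31, 36, 38}

{1, 3, 5, 6, 8, 19, 20, 23, 26, 30, 31, 36, 38}


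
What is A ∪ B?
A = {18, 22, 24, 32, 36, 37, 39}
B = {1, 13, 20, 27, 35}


Set A = {18, 22, 24, 32, 36, 37, 39}
Set B = {1, 13, 20, 27, 35}
A ∪ B includes all elements in either set.
Elements from A: {18, 22, 24, 32, 36, 37, 39}
Elements from B not already included: {1, 13, 20, 27, 35}
A ∪ B = {1, 13, 18, 20, 22, 24, 27, 32, 35, 36, 37, 39}

{1, 13, 18, 20, 22, 24, 27, 32, 35, 36, 37, 39}


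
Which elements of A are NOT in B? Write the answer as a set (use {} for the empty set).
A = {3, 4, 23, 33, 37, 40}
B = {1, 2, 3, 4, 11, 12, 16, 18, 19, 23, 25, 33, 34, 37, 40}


Set A = {3, 4, 23, 33, 37, 40}
Set B = {1, 2, 3, 4, 11, 12, 16, 18, 19, 23, 25, 33, 34, 37, 40}
Check each element of A against B:
3 ∈ B, 4 ∈ B, 23 ∈ B, 33 ∈ B, 37 ∈ B, 40 ∈ B
Elements of A not in B: {}

{}


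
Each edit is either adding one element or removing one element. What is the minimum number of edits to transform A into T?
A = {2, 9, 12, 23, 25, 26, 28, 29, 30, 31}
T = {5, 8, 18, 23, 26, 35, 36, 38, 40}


Set A = {2, 9, 12, 23, 25, 26, 28, 29, 30, 31}
Set T = {5, 8, 18, 23, 26, 35, 36, 38, 40}
Elements to remove from A (in A, not in T): {2, 9, 12, 25, 28, 29, 30, 31} → 8 removals
Elements to add to A (in T, not in A): {5, 8, 18, 35, 36, 38, 40} → 7 additions
Total edits = 8 + 7 = 15

15


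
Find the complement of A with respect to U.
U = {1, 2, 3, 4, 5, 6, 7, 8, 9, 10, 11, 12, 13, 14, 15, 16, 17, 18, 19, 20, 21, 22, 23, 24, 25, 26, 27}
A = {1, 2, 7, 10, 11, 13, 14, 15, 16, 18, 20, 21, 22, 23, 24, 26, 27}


Universal set U = {1, 2, 3, 4, 5, 6, 7, 8, 9, 10, 11, 12, 13, 14, 15, 16, 17, 18, 19, 20, 21, 22, 23, 24, 25, 26, 27}
Set A = {1, 2, 7, 10, 11, 13, 14, 15, 16, 18, 20, 21, 22, 23, 24, 26, 27}
A' = U \ A = elements in U but not in A
Checking each element of U:
1 (in A, exclude), 2 (in A, exclude), 3 (not in A, include), 4 (not in A, include), 5 (not in A, include), 6 (not in A, include), 7 (in A, exclude), 8 (not in A, include), 9 (not in A, include), 10 (in A, exclude), 11 (in A, exclude), 12 (not in A, include), 13 (in A, exclude), 14 (in A, exclude), 15 (in A, exclude), 16 (in A, exclude), 17 (not in A, include), 18 (in A, exclude), 19 (not in A, include), 20 (in A, exclude), 21 (in A, exclude), 22 (in A, exclude), 23 (in A, exclude), 24 (in A, exclude), 25 (not in A, include), 26 (in A, exclude), 27 (in A, exclude)
A' = {3, 4, 5, 6, 8, 9, 12, 17, 19, 25}

{3, 4, 5, 6, 8, 9, 12, 17, 19, 25}


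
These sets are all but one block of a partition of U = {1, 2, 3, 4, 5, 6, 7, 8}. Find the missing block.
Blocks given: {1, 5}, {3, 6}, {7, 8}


U = {1, 2, 3, 4, 5, 6, 7, 8}
Shown blocks: {1, 5}, {3, 6}, {7, 8}
A partition's blocks are pairwise disjoint and cover U, so the missing block = U \ (union of shown blocks).
Union of shown blocks: {1, 3, 5, 6, 7, 8}
Missing block = U \ (union) = {2, 4}

{2, 4}


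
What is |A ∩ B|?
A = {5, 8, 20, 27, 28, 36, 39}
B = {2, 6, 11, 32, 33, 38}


Set A = {5, 8, 20, 27, 28, 36, 39}
Set B = {2, 6, 11, 32, 33, 38}
A ∩ B = {}
|A ∩ B| = 0

0


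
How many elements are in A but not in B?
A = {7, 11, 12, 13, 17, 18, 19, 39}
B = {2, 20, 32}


Set A = {7, 11, 12, 13, 17, 18, 19, 39}
Set B = {2, 20, 32}
A \ B = {7, 11, 12, 13, 17, 18, 19, 39}
|A \ B| = 8

8


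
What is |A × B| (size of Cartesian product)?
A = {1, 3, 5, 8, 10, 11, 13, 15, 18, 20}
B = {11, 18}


Set A = {1, 3, 5, 8, 10, 11, 13, 15, 18, 20} has 10 elements.
Set B = {11, 18} has 2 elements.
|A × B| = |A| × |B| = 10 × 2 = 20

20


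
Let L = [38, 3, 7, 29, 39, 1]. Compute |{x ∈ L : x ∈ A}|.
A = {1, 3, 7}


Set A = {1, 3, 7}
Candidates: [38, 3, 7, 29, 39, 1]
Check each candidate:
38 ∉ A, 3 ∈ A, 7 ∈ A, 29 ∉ A, 39 ∉ A, 1 ∈ A
Count of candidates in A: 3

3


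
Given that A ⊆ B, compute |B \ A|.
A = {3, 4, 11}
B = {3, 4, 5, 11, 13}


Set A = {3, 4, 11}, |A| = 3
Set B = {3, 4, 5, 11, 13}, |B| = 5
Since A ⊆ B: B \ A = {5, 13}
|B| - |A| = 5 - 3 = 2

2


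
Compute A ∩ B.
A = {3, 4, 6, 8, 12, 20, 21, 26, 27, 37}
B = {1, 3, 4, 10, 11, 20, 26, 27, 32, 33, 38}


Set A = {3, 4, 6, 8, 12, 20, 21, 26, 27, 37}
Set B = {1, 3, 4, 10, 11, 20, 26, 27, 32, 33, 38}
A ∩ B includes only elements in both sets.
Check each element of A against B:
3 ✓, 4 ✓, 6 ✗, 8 ✗, 12 ✗, 20 ✓, 21 ✗, 26 ✓, 27 ✓, 37 ✗
A ∩ B = {3, 4, 20, 26, 27}

{3, 4, 20, 26, 27}


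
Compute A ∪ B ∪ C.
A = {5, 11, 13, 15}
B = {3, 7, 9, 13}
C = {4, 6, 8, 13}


Set A = {5, 11, 13, 15}
Set B = {3, 7, 9, 13}
Set C = {4, 6, 8, 13}
First, A ∪ B = {3, 5, 7, 9, 11, 13, 15}
Then, (A ∪ B) ∪ C = {3, 4, 5, 6, 7, 8, 9, 11, 13, 15}

{3, 4, 5, 6, 7, 8, 9, 11, 13, 15}


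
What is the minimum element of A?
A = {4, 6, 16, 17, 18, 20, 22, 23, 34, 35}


Set A = {4, 6, 16, 17, 18, 20, 22, 23, 34, 35}
Elements in ascending order: 4, 6, 16, 17, 18, 20, 22, 23, 34, 35
The smallest element is 4.

4


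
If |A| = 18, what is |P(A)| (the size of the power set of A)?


The set has 18 elements.
The power set contains all possible subsets.
|P(A)| = 2^|A| = 2^18 = 262144

262144


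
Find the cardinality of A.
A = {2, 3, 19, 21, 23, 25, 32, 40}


Set A = {2, 3, 19, 21, 23, 25, 32, 40}
Listing elements: 2, 3, 19, 21, 23, 25, 32, 40
Counting: 8 elements
|A| = 8

8


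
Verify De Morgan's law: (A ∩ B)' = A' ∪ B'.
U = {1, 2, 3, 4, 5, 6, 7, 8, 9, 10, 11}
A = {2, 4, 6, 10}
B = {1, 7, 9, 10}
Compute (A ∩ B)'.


U = {1, 2, 3, 4, 5, 6, 7, 8, 9, 10, 11}
A = {2, 4, 6, 10}, B = {1, 7, 9, 10}
A ∩ B = {10}
(A ∩ B)' = U \ (A ∩ B) = {1, 2, 3, 4, 5, 6, 7, 8, 9, 11}
Verification via A' ∪ B': A' = {1, 3, 5, 7, 8, 9, 11}, B' = {2, 3, 4, 5, 6, 8, 11}
A' ∪ B' = {1, 2, 3, 4, 5, 6, 7, 8, 9, 11} ✓

{1, 2, 3, 4, 5, 6, 7, 8, 9, 11}


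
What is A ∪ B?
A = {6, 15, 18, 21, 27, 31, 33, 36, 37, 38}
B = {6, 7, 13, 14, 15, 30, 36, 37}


Set A = {6, 15, 18, 21, 27, 31, 33, 36, 37, 38}
Set B = {6, 7, 13, 14, 15, 30, 36, 37}
A ∪ B includes all elements in either set.
Elements from A: {6, 15, 18, 21, 27, 31, 33, 36, 37, 38}
Elements from B not already included: {7, 13, 14, 30}
A ∪ B = {6, 7, 13, 14, 15, 18, 21, 27, 30, 31, 33, 36, 37, 38}

{6, 7, 13, 14, 15, 18, 21, 27, 30, 31, 33, 36, 37, 38}


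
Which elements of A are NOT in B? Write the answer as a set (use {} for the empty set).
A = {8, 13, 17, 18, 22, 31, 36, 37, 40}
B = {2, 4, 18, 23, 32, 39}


Set A = {8, 13, 17, 18, 22, 31, 36, 37, 40}
Set B = {2, 4, 18, 23, 32, 39}
Check each element of A against B:
8 ∉ B (include), 13 ∉ B (include), 17 ∉ B (include), 18 ∈ B, 22 ∉ B (include), 31 ∉ B (include), 36 ∉ B (include), 37 ∉ B (include), 40 ∉ B (include)
Elements of A not in B: {8, 13, 17, 22, 31, 36, 37, 40}

{8, 13, 17, 22, 31, 36, 37, 40}


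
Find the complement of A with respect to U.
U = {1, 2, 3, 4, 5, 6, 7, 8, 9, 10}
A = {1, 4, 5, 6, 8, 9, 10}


Universal set U = {1, 2, 3, 4, 5, 6, 7, 8, 9, 10}
Set A = {1, 4, 5, 6, 8, 9, 10}
A' = U \ A = elements in U but not in A
Checking each element of U:
1 (in A, exclude), 2 (not in A, include), 3 (not in A, include), 4 (in A, exclude), 5 (in A, exclude), 6 (in A, exclude), 7 (not in A, include), 8 (in A, exclude), 9 (in A, exclude), 10 (in A, exclude)
A' = {2, 3, 7}

{2, 3, 7}


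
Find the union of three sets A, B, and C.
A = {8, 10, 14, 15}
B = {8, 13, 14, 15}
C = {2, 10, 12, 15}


Set A = {8, 10, 14, 15}
Set B = {8, 13, 14, 15}
Set C = {2, 10, 12, 15}
First, A ∪ B = {8, 10, 13, 14, 15}
Then, (A ∪ B) ∪ C = {2, 8, 10, 12, 13, 14, 15}

{2, 8, 10, 12, 13, 14, 15}


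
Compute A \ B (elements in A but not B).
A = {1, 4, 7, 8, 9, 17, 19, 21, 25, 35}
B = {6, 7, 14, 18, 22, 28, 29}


Set A = {1, 4, 7, 8, 9, 17, 19, 21, 25, 35}
Set B = {6, 7, 14, 18, 22, 28, 29}
A \ B includes elements in A that are not in B.
Check each element of A:
1 (not in B, keep), 4 (not in B, keep), 7 (in B, remove), 8 (not in B, keep), 9 (not in B, keep), 17 (not in B, keep), 19 (not in B, keep), 21 (not in B, keep), 25 (not in B, keep), 35 (not in B, keep)
A \ B = {1, 4, 8, 9, 17, 19, 21, 25, 35}

{1, 4, 8, 9, 17, 19, 21, 25, 35}


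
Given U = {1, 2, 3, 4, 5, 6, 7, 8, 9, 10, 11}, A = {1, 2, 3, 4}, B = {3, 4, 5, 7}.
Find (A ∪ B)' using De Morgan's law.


U = {1, 2, 3, 4, 5, 6, 7, 8, 9, 10, 11}
A = {1, 2, 3, 4}, B = {3, 4, 5, 7}
A ∪ B = {1, 2, 3, 4, 5, 7}
(A ∪ B)' = U \ (A ∪ B) = {6, 8, 9, 10, 11}
Verification via A' ∩ B': A' = {5, 6, 7, 8, 9, 10, 11}, B' = {1, 2, 6, 8, 9, 10, 11}
A' ∩ B' = {6, 8, 9, 10, 11} ✓

{6, 8, 9, 10, 11}


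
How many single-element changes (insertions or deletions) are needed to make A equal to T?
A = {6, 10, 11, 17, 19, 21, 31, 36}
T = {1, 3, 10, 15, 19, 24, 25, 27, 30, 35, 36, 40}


Set A = {6, 10, 11, 17, 19, 21, 31, 36}
Set T = {1, 3, 10, 15, 19, 24, 25, 27, 30, 35, 36, 40}
Elements to remove from A (in A, not in T): {6, 11, 17, 21, 31} → 5 removals
Elements to add to A (in T, not in A): {1, 3, 15, 24, 25, 27, 30, 35, 40} → 9 additions
Total edits = 5 + 9 = 14

14


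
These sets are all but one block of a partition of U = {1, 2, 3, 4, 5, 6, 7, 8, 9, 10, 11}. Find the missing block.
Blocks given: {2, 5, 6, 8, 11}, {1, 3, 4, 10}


U = {1, 2, 3, 4, 5, 6, 7, 8, 9, 10, 11}
Shown blocks: {2, 5, 6, 8, 11}, {1, 3, 4, 10}
A partition's blocks are pairwise disjoint and cover U, so the missing block = U \ (union of shown blocks).
Union of shown blocks: {1, 2, 3, 4, 5, 6, 8, 10, 11}
Missing block = U \ (union) = {7, 9}

{7, 9}


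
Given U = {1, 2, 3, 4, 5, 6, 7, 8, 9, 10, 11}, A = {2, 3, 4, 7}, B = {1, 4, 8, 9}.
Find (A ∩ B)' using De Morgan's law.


U = {1, 2, 3, 4, 5, 6, 7, 8, 9, 10, 11}
A = {2, 3, 4, 7}, B = {1, 4, 8, 9}
A ∩ B = {4}
(A ∩ B)' = U \ (A ∩ B) = {1, 2, 3, 5, 6, 7, 8, 9, 10, 11}
Verification via A' ∪ B': A' = {1, 5, 6, 8, 9, 10, 11}, B' = {2, 3, 5, 6, 7, 10, 11}
A' ∪ B' = {1, 2, 3, 5, 6, 7, 8, 9, 10, 11} ✓

{1, 2, 3, 5, 6, 7, 8, 9, 10, 11}


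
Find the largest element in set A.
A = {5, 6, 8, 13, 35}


Set A = {5, 6, 8, 13, 35}
Elements in ascending order: 5, 6, 8, 13, 35
The largest element is 35.

35


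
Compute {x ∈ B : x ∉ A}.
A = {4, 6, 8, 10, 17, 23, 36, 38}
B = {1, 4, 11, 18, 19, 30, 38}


Set A = {4, 6, 8, 10, 17, 23, 36, 38}
Set B = {1, 4, 11, 18, 19, 30, 38}
Check each element of B against A:
1 ∉ A (include), 4 ∈ A, 11 ∉ A (include), 18 ∉ A (include), 19 ∉ A (include), 30 ∉ A (include), 38 ∈ A
Elements of B not in A: {1, 11, 18, 19, 30}

{1, 11, 18, 19, 30}


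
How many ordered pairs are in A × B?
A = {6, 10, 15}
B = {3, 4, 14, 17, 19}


Set A = {6, 10, 15} has 3 elements.
Set B = {3, 4, 14, 17, 19} has 5 elements.
|A × B| = |A| × |B| = 3 × 5 = 15

15


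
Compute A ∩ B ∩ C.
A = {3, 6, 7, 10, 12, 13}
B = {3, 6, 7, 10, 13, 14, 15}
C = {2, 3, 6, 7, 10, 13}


Set A = {3, 6, 7, 10, 12, 13}
Set B = {3, 6, 7, 10, 13, 14, 15}
Set C = {2, 3, 6, 7, 10, 13}
First, A ∩ B = {3, 6, 7, 10, 13}
Then, (A ∩ B) ∩ C = {3, 6, 7, 10, 13}

{3, 6, 7, 10, 13}


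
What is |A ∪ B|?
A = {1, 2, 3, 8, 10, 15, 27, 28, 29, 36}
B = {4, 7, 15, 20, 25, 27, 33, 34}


Set A = {1, 2, 3, 8, 10, 15, 27, 28, 29, 36}, |A| = 10
Set B = {4, 7, 15, 20, 25, 27, 33, 34}, |B| = 8
A ∩ B = {15, 27}, |A ∩ B| = 2
|A ∪ B| = |A| + |B| - |A ∩ B| = 10 + 8 - 2 = 16

16


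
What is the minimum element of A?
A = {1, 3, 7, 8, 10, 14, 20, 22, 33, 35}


Set A = {1, 3, 7, 8, 10, 14, 20, 22, 33, 35}
Elements in ascending order: 1, 3, 7, 8, 10, 14, 20, 22, 33, 35
The smallest element is 1.

1


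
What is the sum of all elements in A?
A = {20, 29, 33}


Set A = {20, 29, 33}
Sum = 20 + 29 + 33 = 82

82


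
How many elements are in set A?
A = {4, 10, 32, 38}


Set A = {4, 10, 32, 38}
Listing elements: 4, 10, 32, 38
Counting: 4 elements
|A| = 4

4


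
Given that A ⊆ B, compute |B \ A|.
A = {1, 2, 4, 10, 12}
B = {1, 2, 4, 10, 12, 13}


Set A = {1, 2, 4, 10, 12}, |A| = 5
Set B = {1, 2, 4, 10, 12, 13}, |B| = 6
Since A ⊆ B: B \ A = {13}
|B| - |A| = 6 - 5 = 1

1


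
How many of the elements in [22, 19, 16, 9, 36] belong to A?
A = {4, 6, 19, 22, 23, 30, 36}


Set A = {4, 6, 19, 22, 23, 30, 36}
Candidates: [22, 19, 16, 9, 36]
Check each candidate:
22 ∈ A, 19 ∈ A, 16 ∉ A, 9 ∉ A, 36 ∈ A
Count of candidates in A: 3

3


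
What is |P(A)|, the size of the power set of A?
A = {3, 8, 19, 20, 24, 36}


Set A = {3, 8, 19, 20, 24, 36}
|A| = 6
The power set P(A) contains all subsets of A.
|P(A)| = 2^|A| = 2^6 = 64

64


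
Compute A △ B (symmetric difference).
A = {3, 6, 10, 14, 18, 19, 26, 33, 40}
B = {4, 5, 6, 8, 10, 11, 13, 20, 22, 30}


Set A = {3, 6, 10, 14, 18, 19, 26, 33, 40}
Set B = {4, 5, 6, 8, 10, 11, 13, 20, 22, 30}
A △ B = (A \ B) ∪ (B \ A)
Elements in A but not B: {3, 14, 18, 19, 26, 33, 40}
Elements in B but not A: {4, 5, 8, 11, 13, 20, 22, 30}
A △ B = {3, 4, 5, 8, 11, 13, 14, 18, 19, 20, 22, 26, 30, 33, 40}

{3, 4, 5, 8, 11, 13, 14, 18, 19, 20, 22, 26, 30, 33, 40}


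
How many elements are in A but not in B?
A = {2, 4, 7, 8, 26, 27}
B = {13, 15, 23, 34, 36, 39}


Set A = {2, 4, 7, 8, 26, 27}
Set B = {13, 15, 23, 34, 36, 39}
A \ B = {2, 4, 7, 8, 26, 27}
|A \ B| = 6

6
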